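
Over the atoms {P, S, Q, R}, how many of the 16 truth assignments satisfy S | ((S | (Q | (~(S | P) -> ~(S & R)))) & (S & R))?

8

Initial set: {T (S | ((S | (Q | (~(S | P) -> ~(S & R)))) & (S & R)))}.
T (S | ((S | (Q | (~(S | P) -> ~(S & R)))) & (S & R))): β-rule — branch into T S  //  T ((S | (Q | (~(S | P) -> ~(S & R)))) & (S & R)).
  branch 1 (add T S):
    ○ open, literals {S=true}.
  branch 2 (add T ((S | (Q | (~(S | P) -> ~(S & R)))) & (S & R))):
    T ((S | (Q | (~(S | P) -> ~(S & R)))) & (S & R)): α-rule — add T (S | (Q | (~(S | P) -> ~(S & R)))), T (S & R).
    T (S & R): α-rule — add T S, T R.
    T (S | (Q | (~(S | P) -> ~(S & R)))): β-rule — branch into T S  //  T (Q | (~(S | P) -> ~(S & R))).
      branch 2.1 (add T S):
        ○ open, literals {R=true, S=true}.
      branch 2.2 (add T (Q | (~(S | P) -> ~(S & R)))):
        T (Q | (~(S | P) -> ~(S & R))): β-rule — branch into T Q  //  T (~(S | P) -> ~(S & R)).
          branch 2.2.1 (add T Q):
            ○ open, literals {Q=true, R=true, S=true}.
          branch 2.2.2 (add T (~(S | P) -> ~(S & R))):
            T (~(S | P) -> ~(S & R)): β-rule — branch into F ~(S | P)  //  T ~(S & R).
              branch 2.2.2.1 (add F ~(S | P)):
                F ~(S | P): β-rule — branch into T S  //  T P.
                  branch 2.2.2.1.1 (add T S):
                    ○ open, literals {R=true, S=true}.
                  branch 2.2.2.1.2 (add T P):
                    ○ open, literals {P=true, R=true, S=true}.
              branch 2.2.2.2 (add T ~(S & R)):
                T ~(S & R): β-rule — branch into F S  //  F R.
                  branch 2.2.2.2.1 (add F S):
                    × closes — contains both S and ~S.
                  branch 2.2.2.2.2 (add F R):
                    × closes — contains both R and ~R.
2 branches closed, 5 open.
Each open branch fixes some atoms; the unmentioned ones are free. Counting distinct full assignments: branch {S=true} (P, Q, R) contributes 8 new; branch {R=true, S=true} (P, Q) contributes 0 new; branch {Q=true, R=true, S=true} (P) contributes 0 new; branch {R=true, S=true} (P, Q) contributes 0 new; branch {P=true, R=true, S=true} (Q) contributes 0 new. Total: 8.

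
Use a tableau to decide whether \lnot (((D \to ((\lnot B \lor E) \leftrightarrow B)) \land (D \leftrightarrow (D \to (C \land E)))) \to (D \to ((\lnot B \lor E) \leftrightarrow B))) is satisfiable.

Unsatisfiable

Initial set: {\lnot (((D \to ((\lnot B \lor E) \leftrightarrow B)) \land (D \leftrightarrow (D \to (C \land E)))) \to (D \to ((\lnot B \lor E) \leftrightarrow B)))}.
\lnot (((D \to ((\lnot B \lor E) \leftrightarrow B)) \land (D \leftrightarrow (D \to (C \land E)))) \to (D \to ((\lnot B \lor E) \leftrightarrow B))): α-rule — add ((D \to ((\lnot B \lor E) \leftrightarrow B)) \land (D \leftrightarrow (D \to (C \land E)))), \lnot (D \to ((\lnot B \lor E) \leftrightarrow B)).
((D \to ((\lnot B \lor E) \leftrightarrow B)) \land (D \leftrightarrow (D \to (C \land E)))): α-rule — add (D \to ((\lnot B \lor E) \leftrightarrow B)), (D \leftrightarrow (D \to (C \land E))).
\lnot (D \to ((\lnot B \lor E) \leftrightarrow B)): α-rule — add D, \lnot ((\lnot B \lor E) \leftrightarrow B).
(D \to ((\lnot B \lor E) \leftrightarrow B)): β-rule — branch into \lnot D  //  ((\lnot B \lor E) \leftrightarrow B).
  branch 1 (add \lnot D):
    × closes — contains both D and \lnot D.
  branch 2 (add ((\lnot B \lor E) \leftrightarrow B)):
    (D \leftrightarrow (D \to (C \land E))): β-rule — branch into D, (D \to (C \land E))  //  \lnot D, \lnot (D \to (C \land E)).
      branch 2.1 (add D, (D \to (C \land E))):
        \lnot ((\lnot B \lor E) \leftrightarrow B): β-rule — branch into (\lnot B \lor E), \lnot B  //  \lnot (\lnot B \lor E), B.
          branch 2.1.1 (add (\lnot B \lor E), \lnot B):
            ((\lnot B \lor E) \leftrightarrow B): β-rule — branch into (\lnot B \lor E), B  //  \lnot (\lnot B \lor E), \lnot B.
              branch 2.1.1.1 (add (\lnot B \lor E), B):
                × closes — contains both B and \lnot B.
              branch 2.1.1.2 (add \lnot (\lnot B \lor E), \lnot B):
                \lnot (\lnot B \lor E): α-rule — add \lnot \lnot B, \lnot E.
                × closes — contains both B and \lnot B.
          branch 2.1.2 (add \lnot (\lnot B \lor E), B):
            \lnot (\lnot B \lor E): α-rule — add \lnot \lnot B, \lnot E.
            ((\lnot B \lor E) \leftrightarrow B): β-rule — branch into (\lnot B \lor E), B  //  \lnot (\lnot B \lor E), \lnot B.
              branch 2.1.2.1 (add (\lnot B \lor E), B):
                (D \to (C \land E)): β-rule — branch into \lnot D  //  (C \land E).
                  branch 2.1.2.1.1 (add \lnot D):
                    × closes — contains both D and \lnot D.
                  branch 2.1.2.1.2 (add (C \land E)):
                    (C \land E): α-rule — add C, E.
                    × closes — contains both E and \lnot E.
              branch 2.1.2.2 (add \lnot (\lnot B \lor E), \lnot B):
                × closes — contains both B and \lnot B.
      branch 2.2 (add \lnot D, \lnot (D \to (C \land E))):
        × closes — contains both D and \lnot D.
All 7 branches close.
Every branch closed; the formula is unsatisfiable.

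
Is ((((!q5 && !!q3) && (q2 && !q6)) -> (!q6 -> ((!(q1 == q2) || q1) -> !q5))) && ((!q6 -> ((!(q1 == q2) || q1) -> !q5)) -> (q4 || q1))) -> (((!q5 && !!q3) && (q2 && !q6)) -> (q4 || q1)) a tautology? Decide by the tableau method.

Valid

Assume the negation and expand:
Initial set: {!(((((!q5 && !!q3) && (q2 && !q6)) -> (!q6 -> ((!(q1 == q2) || q1) -> !q5))) && ((!q6 -> ((!(q1 == q2) || q1) -> !q5)) -> (q4 || q1))) -> (((!q5 && !!q3) && (q2 && !q6)) -> (q4 || q1)))}.
!(((((!q5 && !!q3) && (q2 && !q6)) -> (!q6 -> ((!(q1 == q2) || q1) -> !q5))) && ((!q6 -> ((!(q1 == q2) || q1) -> !q5)) -> (q4 || q1))) -> (((!q5 && !!q3) && (q2 && !q6)) -> (q4 || q1))): α-rule — add ((((!q5 && !!q3) && (q2 && !q6)) -> (!q6 -> ((!(q1 == q2) || q1) -> !q5))) && ((!q6 -> ((!(q1 == q2) || q1) -> !q5)) -> (q4 || q1))), !(((!q5 && !!q3) && (q2 && !q6)) -> (q4 || q1)).
((((!q5 && !!q3) && (q2 && !q6)) -> (!q6 -> ((!(q1 == q2) || q1) -> !q5))) && ((!q6 -> ((!(q1 == q2) || q1) -> !q5)) -> (q4 || q1))): α-rule — add (((!q5 && !!q3) && (q2 && !q6)) -> (!q6 -> ((!(q1 == q2) || q1) -> !q5))), ((!q6 -> ((!(q1 == q2) || q1) -> !q5)) -> (q4 || q1)).
!(((!q5 && !!q3) && (q2 && !q6)) -> (q4 || q1)): α-rule — add ((!q5 && !!q3) && (q2 && !q6)), !(q4 || q1).
((!q5 && !!q3) && (q2 && !q6)): α-rule — add (!q5 && !!q3), (q2 && !q6).
!(q4 || q1): α-rule — add !q4, !q1.
(!q5 && !!q3): α-rule — add !q5, !!q3.
(q2 && !q6): α-rule — add q2, !q6.
!!q3: drop double negation, giving q3.
(((!q5 && !!q3) && (q2 && !q6)) -> (!q6 -> ((!(q1 == q2) || q1) -> !q5))): β-rule — branch into !((!q5 && !!q3) && (q2 && !q6))  //  (!q6 -> ((!(q1 == q2) || q1) -> !q5)).
  branch 1 (add !((!q5 && !!q3) && (q2 && !q6))):
    ((!q6 -> ((!(q1 == q2) || q1) -> !q5)) -> (q4 || q1)): β-rule — branch into !(!q6 -> ((!(q1 == q2) || q1) -> !q5))  //  (q4 || q1).
      branch 1.1 (add !(!q6 -> ((!(q1 == q2) || q1) -> !q5))):
        !(!q6 -> ((!(q1 == q2) || q1) -> !q5)): α-rule — add !q6, !((!(q1 == q2) || q1) -> !q5).
        !((!(q1 == q2) || q1) -> !q5): α-rule — add (!(q1 == q2) || q1), !!q5.
        × closes — contains both q5 and !q5.
      branch 1.2 (add (q4 || q1)):
        !((!q5 && !!q3) && (q2 && !q6)): β-rule — branch into !(!q5 && !!q3)  //  !(q2 && !q6).
          branch 1.2.1 (add !(!q5 && !!q3)):
            (q4 || q1): β-rule — branch into q4  //  q1.
              branch 1.2.1.1 (add q4):
                × closes — contains both q4 and !q4.
              branch 1.2.1.2 (add q1):
                × closes — contains both q1 and !q1.
          branch 1.2.2 (add !(q2 && !q6)):
            (q4 || q1): β-rule — branch into q4  //  q1.
              branch 1.2.2.1 (add q4):
                × closes — contains both q4 and !q4.
              branch 1.2.2.2 (add q1):
                × closes — contains both q1 and !q1.
  branch 2 (add (!q6 -> ((!(q1 == q2) || q1) -> !q5))):
    ((!q6 -> ((!(q1 == q2) || q1) -> !q5)) -> (q4 || q1)): β-rule — branch into !(!q6 -> ((!(q1 == q2) || q1) -> !q5))  //  (q4 || q1).
      branch 2.1 (add !(!q6 -> ((!(q1 == q2) || q1) -> !q5))):
        !(!q6 -> ((!(q1 == q2) || q1) -> !q5)): α-rule — add !q6, !((!(q1 == q2) || q1) -> !q5).
        !((!(q1 == q2) || q1) -> !q5): α-rule — add (!(q1 == q2) || q1), !!q5.
        × closes — contains both q5 and !q5.
      branch 2.2 (add (q4 || q1)):
        (!q6 -> ((!(q1 == q2) || q1) -> !q5)): β-rule — branch into !!q6  //  ((!(q1 == q2) || q1) -> !q5).
          branch 2.2.1 (add !!q6):
            × closes — contains both q6 and !q6.
          branch 2.2.2 (add ((!(q1 == q2) || q1) -> !q5)):
            (q4 || q1): β-rule — branch into q4  //  q1.
              branch 2.2.2.1 (add q4):
                × closes — contains both q4 and !q4.
              branch 2.2.2.2 (add q1):
                × closes — contains both q1 and !q1.
All 9 branches close.
Every branch closed, so the negation is unsatisfiable and the formula is valid.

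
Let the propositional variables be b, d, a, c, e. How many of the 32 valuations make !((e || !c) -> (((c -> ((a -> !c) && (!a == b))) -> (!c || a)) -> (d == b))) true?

11

Initial set: {!((e || !c) -> (((c -> ((a -> !c) && (!a == b))) -> (!c || a)) -> (d == b)))}.
!((e || !c) -> (((c -> ((a -> !c) && (!a == b))) -> (!c || a)) -> (d == b))): α-rule — add (e || !c), !(((c -> ((a -> !c) && (!a == b))) -> (!c || a)) -> (d == b)).
!(((c -> ((a -> !c) && (!a == b))) -> (!c || a)) -> (d == b)): α-rule — add ((c -> ((a -> !c) && (!a == b))) -> (!c || a)), !(d == b).
(e || !c): β-rule — branch into e  //  !c.
  branch 1 (add e):
    ((c -> ((a -> !c) && (!a == b))) -> (!c || a)): β-rule — branch into !(c -> ((a -> !c) && (!a == b)))  //  (!c || a).
      branch 1.1 (add !(c -> ((a -> !c) && (!a == b)))):
        !(c -> ((a -> !c) && (!a == b))): α-rule — add c, !((a -> !c) && (!a == b)).
        !(d == b): β-rule — branch into d, !b  //  !d, b.
          branch 1.1.1 (add d, !b):
            !((a -> !c) && (!a == b)): β-rule — branch into !(a -> !c)  //  !(!a == b).
              branch 1.1.1.1 (add !(a -> !c)):
                !(a -> !c): α-rule — add a, !!c.
                ○ open, literals {a=1, b=0, c=1, d=1, e=1}.
              branch 1.1.1.2 (add !(!a == b)):
                !(!a == b): β-rule — branch into !a, !b  //  !!a, b.
                  branch 1.1.1.2.1 (add !a, !b):
                    ○ open, literals {a=0, b=0, c=1, d=1, e=1}.
                  branch 1.1.1.2.2 (add !!a, b):
                    × closes — contains both b and !b.
          branch 1.1.2 (add !d, b):
            !((a -> !c) && (!a == b)): β-rule — branch into !(a -> !c)  //  !(!a == b).
              branch 1.1.2.1 (add !(a -> !c)):
                !(a -> !c): α-rule — add a, !!c.
                ○ open, literals {a=1, b=1, c=1, d=0, e=1}.
              branch 1.1.2.2 (add !(!a == b)):
                !(!a == b): β-rule — branch into !a, !b  //  !!a, b.
                  branch 1.1.2.2.1 (add !a, !b):
                    × closes — contains both b and !b.
                  branch 1.1.2.2.2 (add !!a, b):
                    ○ open, literals {a=1, b=1, c=1, d=0, e=1}.
      branch 1.2 (add (!c || a)):
        !(d == b): β-rule — branch into d, !b  //  !d, b.
          branch 1.2.1 (add d, !b):
            (!c || a): β-rule — branch into !c  //  a.
              branch 1.2.1.1 (add !c):
                ○ open, literals {b=0, c=0, d=1, e=1}.
              branch 1.2.1.2 (add a):
                ○ open, literals {a=1, b=0, d=1, e=1}.
          branch 1.2.2 (add !d, b):
            (!c || a): β-rule — branch into !c  //  a.
              branch 1.2.2.1 (add !c):
                ○ open, literals {b=1, c=0, d=0, e=1}.
              branch 1.2.2.2 (add a):
                ○ open, literals {a=1, b=1, d=0, e=1}.
  branch 2 (add !c):
    ((c -> ((a -> !c) && (!a == b))) -> (!c || a)): β-rule — branch into !(c -> ((a -> !c) && (!a == b)))  //  (!c || a).
      branch 2.1 (add !(c -> ((a -> !c) && (!a == b)))):
        !(c -> ((a -> !c) && (!a == b))): α-rule — add c, !((a -> !c) && (!a == b)).
        × closes — contains both c and !c.
      branch 2.2 (add (!c || a)):
        !(d == b): β-rule — branch into d, !b  //  !d, b.
          branch 2.2.1 (add d, !b):
            (!c || a): β-rule — branch into !c  //  a.
              branch 2.2.1.1 (add !c):
                ○ open, literals {b=0, c=0, d=1}.
              branch 2.2.1.2 (add a):
                ○ open, literals {a=1, b=0, c=0, d=1}.
          branch 2.2.2 (add !d, b):
            (!c || a): β-rule — branch into !c  //  a.
              branch 2.2.2.1 (add !c):
                ○ open, literals {b=1, c=0, d=0}.
              branch 2.2.2.2 (add a):
                ○ open, literals {a=1, b=1, c=0, d=0}.
3 branches closed, 12 open.
Each open branch fixes some atoms; the unmentioned ones are free. Counting distinct full assignments: branch {a=1, b=0, c=1, d=1, e=1} (none free) contributes 1 new; branch {a=0, b=0, c=1, d=1, e=1} (none free) contributes 1 new; branch {a=1, b=1, c=1, d=0, e=1} (none free) contributes 1 new; branch {a=1, b=1, c=1, d=0, e=1} (none free) contributes 0 new; branch {b=0, c=0, d=1, e=1} (a) contributes 2 new; branch {a=1, b=0, d=1, e=1} (c) contributes 0 new; branch {b=1, c=0, d=0, e=1} (a) contributes 2 new; branch {a=1, b=1, d=0, e=1} (c) contributes 0 new; branch {b=0, c=0, d=1} (a, e) contributes 2 new; branch {a=1, b=0, c=0, d=1} (e) contributes 0 new; branch {b=1, c=0, d=0} (a, e) contributes 2 new; branch {a=1, b=1, c=0, d=0} (e) contributes 0 new. Total: 11.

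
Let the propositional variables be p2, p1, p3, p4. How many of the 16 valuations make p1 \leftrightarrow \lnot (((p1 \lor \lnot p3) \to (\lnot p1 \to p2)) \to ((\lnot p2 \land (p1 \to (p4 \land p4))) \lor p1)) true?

4

Initial set: {(p1 \leftrightarrow \lnot (((p1 \lor \lnot p3) \to (\lnot p1 \to p2)) \to ((\lnot p2 \land (p1 \to (p4 \land p4))) \lor p1)))}.
(p1 \leftrightarrow \lnot (((p1 \lor \lnot p3) \to (\lnot p1 \to p2)) \to ((\lnot p2 \land (p1 \to (p4 \land p4))) \lor p1))): β-rule — branch into p1, \lnot (((p1 \lor \lnot p3) \to (\lnot p1 \to p2)) \to ((\lnot p2 \land (p1 \to (p4 \land p4))) \lor p1))  //  \lnot p1, \lnot \lnot (((p1 \lor \lnot p3) \to (\lnot p1 \to p2)) \to ((\lnot p2 \land (p1 \to (p4 \land p4))) \lor p1)).
  branch 1 (add p1, \lnot (((p1 \lor \lnot p3) \to (\lnot p1 \to p2)) \to ((\lnot p2 \land (p1 \to (p4 \land p4))) \lor p1))):
    \lnot (((p1 \lor \lnot p3) \to (\lnot p1 \to p2)) \to ((\lnot p2 \land (p1 \to (p4 \land p4))) \lor p1)): α-rule — add ((p1 \lor \lnot p3) \to (\lnot p1 \to p2)), \lnot ((\lnot p2 \land (p1 \to (p4 \land p4))) \lor p1).
    \lnot ((\lnot p2 \land (p1 \to (p4 \land p4))) \lor p1): α-rule — add \lnot (\lnot p2 \land (p1 \to (p4 \land p4))), \lnot p1.
    × closes — contains both p1 and \lnot p1.
  branch 2 (add \lnot p1, \lnot \lnot (((p1 \lor \lnot p3) \to (\lnot p1 \to p2)) \to ((\lnot p2 \land (p1 \to (p4 \land p4))) \lor p1))):
    \lnot \lnot (((p1 \lor \lnot p3) \to (\lnot p1 \to p2)) \to ((\lnot p2 \land (p1 \to (p4 \land p4))) \lor p1)): β-rule — branch into \lnot ((p1 \lor \lnot p3) \to (\lnot p1 \to p2))  //  ((\lnot p2 \land (p1 \to (p4 \land p4))) \lor p1).
      branch 2.1 (add \lnot ((p1 \lor \lnot p3) \to (\lnot p1 \to p2))):
        \lnot ((p1 \lor \lnot p3) \to (\lnot p1 \to p2)): α-rule — add (p1 \lor \lnot p3), \lnot (\lnot p1 \to p2).
        \lnot (\lnot p1 \to p2): α-rule — add \lnot p1, \lnot p2.
        (p1 \lor \lnot p3): β-rule — branch into p1  //  \lnot p3.
          branch 2.1.1 (add p1):
            × closes — contains both p1 and \lnot p1.
          branch 2.1.2 (add \lnot p3):
            ○ open, literals {p1=0, p2=0, p3=0}.
      branch 2.2 (add ((\lnot p2 \land (p1 \to (p4 \land p4))) \lor p1)):
        ((\lnot p2 \land (p1 \to (p4 \land p4))) \lor p1): β-rule — branch into (\lnot p2 \land (p1 \to (p4 \land p4)))  //  p1.
          branch 2.2.1 (add (\lnot p2 \land (p1 \to (p4 \land p4)))):
            (\lnot p2 \land (p1 \to (p4 \land p4))): α-rule — add \lnot p2, (p1 \to (p4 \land p4)).
            (p1 \to (p4 \land p4)): β-rule — branch into \lnot p1  //  (p4 \land p4).
              branch 2.2.1.1 (add \lnot p1):
                ○ open, literals {p1=0, p2=0}.
              branch 2.2.1.2 (add (p4 \land p4)):
                (p4 \land p4): α-rule — add p4, p4.
                ○ open, literals {p1=0, p2=0, p4=1}.
          branch 2.2.2 (add p1):
            × closes — contains both p1 and \lnot p1.
3 branches closed, 3 open.
Each open branch fixes some atoms; the unmentioned ones are free. Counting distinct full assignments: branch {p1=0, p2=0, p3=0} (p4) contributes 2 new; branch {p1=0, p2=0} (p3, p4) contributes 2 new; branch {p1=0, p2=0, p4=1} (p3) contributes 0 new. Total: 4.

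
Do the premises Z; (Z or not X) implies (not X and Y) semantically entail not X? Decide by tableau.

Yes

Initial set: {Z; ((Z or not X) implies (not X and Y)); not not X}.
((Z or not X) implies (not X and Y)): β-rule — branch into not (Z or not X)  //  (not X and Y).
  branch 1 (add not (Z or not X)):
    not (Z or not X): α-rule — add not Z, not not X.
    × closes — contains both Z and not Z.
  branch 2 (add (not X and Y)):
    (not X and Y): α-rule — add not X, Y.
    × closes — contains both X and not X.
All 2 branches close.
Every branch closed, so the premises entail the conclusion.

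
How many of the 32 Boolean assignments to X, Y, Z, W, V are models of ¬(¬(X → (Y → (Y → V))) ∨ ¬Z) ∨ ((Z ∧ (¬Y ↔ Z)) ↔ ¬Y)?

Initial set: {(¬(¬(X → (Y → (Y → V))) ∨ ¬Z) ∨ ((Z ∧ (¬Y ↔ Z)) ↔ ¬Y))}.
(¬(¬(X → (Y → (Y → V))) ∨ ¬Z) ∨ ((Z ∧ (¬Y ↔ Z)) ↔ ¬Y)): β-rule — branch into ¬(¬(X → (Y → (Y → V))) ∨ ¬Z)  //  ((Z ∧ (¬Y ↔ Z)) ↔ ¬Y).
  branch 1 (add ¬(¬(X → (Y → (Y → V))) ∨ ¬Z)):
    ¬(¬(X → (Y → (Y → V))) ∨ ¬Z): α-rule — add ¬¬(X → (Y → (Y → V))), ¬¬Z.
    ¬¬(X → (Y → (Y → V))): β-rule — branch into ¬X  //  (Y → (Y → V)).
      branch 1.1 (add ¬X):
        ○ open, literals {X=0, Z=1}.
      branch 1.2 (add (Y → (Y → V))):
        (Y → (Y → V)): β-rule — branch into ¬Y  //  (Y → V).
          branch 1.2.1 (add ¬Y):
            ○ open, literals {Y=0, Z=1}.
          branch 1.2.2 (add (Y → V)):
            (Y → V): β-rule — branch into ¬Y  //  V.
              branch 1.2.2.1 (add ¬Y):
                ○ open, literals {Y=0, Z=1}.
              branch 1.2.2.2 (add V):
                ○ open, literals {V=1, Z=1}.
  branch 2 (add ((Z ∧ (¬Y ↔ Z)) ↔ ¬Y)):
    ((Z ∧ (¬Y ↔ Z)) ↔ ¬Y): β-rule — branch into (Z ∧ (¬Y ↔ Z)), ¬Y  //  ¬(Z ∧ (¬Y ↔ Z)), ¬¬Y.
      branch 2.1 (add (Z ∧ (¬Y ↔ Z)), ¬Y):
        (Z ∧ (¬Y ↔ Z)): α-rule — add Z, (¬Y ↔ Z).
        (¬Y ↔ Z): β-rule — branch into ¬Y, Z  //  ¬¬Y, ¬Z.
          branch 2.1.1 (add ¬Y, Z):
            ○ open, literals {Y=0, Z=1}.
          branch 2.1.2 (add ¬¬Y, ¬Z):
            × closes — contains both Y and ¬Y.
      branch 2.2 (add ¬(Z ∧ (¬Y ↔ Z)), ¬¬Y):
        ¬(Z ∧ (¬Y ↔ Z)): β-rule — branch into ¬Z  //  ¬(¬Y ↔ Z).
          branch 2.2.1 (add ¬Z):
            ○ open, literals {Y=1, Z=0}.
          branch 2.2.2 (add ¬(¬Y ↔ Z)):
            ¬(¬Y ↔ Z): β-rule — branch into ¬Y, ¬Z  //  ¬¬Y, Z.
              branch 2.2.2.1 (add ¬Y, ¬Z):
                × closes — contains both Y and ¬Y.
              branch 2.2.2.2 (add ¬¬Y, Z):
                ○ open, literals {Y=1, Z=1}.
2 branches closed, 7 open.
Each open branch fixes some atoms; the unmentioned ones are free. Counting distinct full assignments: branch {X=0, Z=1} (Y, W, V) contributes 8 new; branch {Y=0, Z=1} (X, W, V) contributes 4 new; branch {Y=0, Z=1} (X, W, V) contributes 0 new; branch {V=1, Z=1} (X, Y, W) contributes 2 new; branch {Y=0, Z=1} (X, W, V) contributes 0 new; branch {Y=1, Z=0} (X, W, V) contributes 8 new; branch {Y=1, Z=1} (X, W, V) contributes 2 new. Total: 24.

24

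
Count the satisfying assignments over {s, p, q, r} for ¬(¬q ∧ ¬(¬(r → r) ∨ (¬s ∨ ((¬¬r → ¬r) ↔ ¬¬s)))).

14

Initial set: {¬(¬q ∧ ¬(¬(r → r) ∨ (¬s ∨ ((¬¬r → ¬r) ↔ ¬¬s))))}.
¬(¬q ∧ ¬(¬(r → r) ∨ (¬s ∨ ((¬¬r → ¬r) ↔ ¬¬s)))): β-rule — branch into ¬¬q  //  ¬¬(¬(r → r) ∨ (¬s ∨ ((¬¬r → ¬r) ↔ ¬¬s))).
  branch 1 (add ¬¬q):
    ○ open, literals {q=1}.
  branch 2 (add ¬¬(¬(r → r) ∨ (¬s ∨ ((¬¬r → ¬r) ↔ ¬¬s)))):
    ¬¬(¬(r → r) ∨ (¬s ∨ ((¬¬r → ¬r) ↔ ¬¬s))): β-rule — branch into ¬(r → r)  //  (¬s ∨ ((¬¬r → ¬r) ↔ ¬¬s)).
      branch 2.1 (add ¬(r → r)):
        ¬(r → r): α-rule — add r, ¬r.
        × closes — contains both r and ¬r.
      branch 2.2 (add (¬s ∨ ((¬¬r → ¬r) ↔ ¬¬s))):
        (¬s ∨ ((¬¬r → ¬r) ↔ ¬¬s)): β-rule — branch into ¬s  //  ((¬¬r → ¬r) ↔ ¬¬s).
          branch 2.2.1 (add ¬s):
            ○ open, literals {s=0}.
          branch 2.2.2 (add ((¬¬r → ¬r) ↔ ¬¬s)):
            ((¬¬r → ¬r) ↔ ¬¬s): β-rule — branch into (¬¬r → ¬r), ¬¬s  //  ¬(¬¬r → ¬r), ¬¬¬s.
              branch 2.2.2.1 (add (¬¬r → ¬r), ¬¬s):
                ¬¬s: drop double negation, giving s.
                (¬¬r → ¬r): β-rule — branch into ¬¬¬r  //  ¬r.
                  branch 2.2.2.1.1 (add ¬¬¬r):
                    ¬¬¬r: drop double negation, giving ¬r.
                    ○ open, literals {r=0, s=1}.
                  branch 2.2.2.1.2 (add ¬r):
                    ○ open, literals {r=0, s=1}.
              branch 2.2.2.2 (add ¬(¬¬r → ¬r), ¬¬¬s):
                ¬(¬¬r → ¬r): α-rule — add ¬¬r, ¬¬r.
                ¬¬¬s: drop double negation, giving ¬s.
                ¬¬r: drop double negation, giving r.
                ○ open, literals {r=1, s=0}.
1 branch closed, 5 open.
Each open branch fixes some atoms; the unmentioned ones are free. Counting distinct full assignments: branch {q=1} (s, p, r) contributes 8 new; branch {s=0} (p, q, r) contributes 4 new; branch {r=0, s=1} (p, q) contributes 2 new; branch {r=0, s=1} (p, q) contributes 0 new; branch {r=1, s=0} (p, q) contributes 0 new. Total: 14.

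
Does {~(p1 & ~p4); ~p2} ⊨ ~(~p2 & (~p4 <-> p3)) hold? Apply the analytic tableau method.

No

Initial set: {T ~(p1 & ~p4); T ~p2; F ~(~p2 & (~p4 <-> p3))}.
F ~(~p2 & (~p4 <-> p3)): α-rule — add T ~p2, T (~p4 <-> p3).
T ~(p1 & ~p4): β-rule — branch into F p1  //  F ~p4.
  branch 1 (add F p1):
    T (~p4 <-> p3): β-rule — branch into T ~p4, T p3  //  F ~p4, F p3.
      branch 1.1 (add T ~p4, T p3):
        ○ open, literals {p1=F, p2=F, p3=T, p4=F}.
      branch 1.2 (add F ~p4, F p3):
        ○ open, literals {p1=F, p2=F, p3=F, p4=T}.
  branch 2 (add F ~p4):
    T (~p4 <-> p3): β-rule — branch into T ~p4, T p3  //  F ~p4, F p3.
      branch 2.1 (add T ~p4, T p3):
        × closes — contains both p4 and ~p4.
      branch 2.2 (add F ~p4, F p3):
        ○ open, literals {p2=F, p3=F, p4=T}.
1 branch closed, 3 open.
An open branch gives a countermodel: p1=F, p2=F, p3=T, p4=F (unmentioned atoms arbitrary); the premises hold there but the conclusion fails.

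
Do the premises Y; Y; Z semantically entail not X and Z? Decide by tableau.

No

Initial set: {Y; Y; Z; not (not X and Z)}.
not (not X and Z): β-rule — branch into not not X  //  not Z.
  branch 1 (add not not X):
    ○ open, literals {X=true, Y=true, Z=true}.
  branch 2 (add not Z):
    × closes — contains both Z and not Z.
1 branch closed, 1 open.
An open branch gives a countermodel: X=true, Y=true, Z=true (unmentioned atoms arbitrary); the premises hold there but the conclusion fails.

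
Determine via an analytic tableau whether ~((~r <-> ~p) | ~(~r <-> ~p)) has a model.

Unsatisfiable

Initial set: {~((~r <-> ~p) | ~(~r <-> ~p))}.
~((~r <-> ~p) | ~(~r <-> ~p)): α-rule — add ~(~r <-> ~p), ~~(~r <-> ~p).
~(~r <-> ~p): β-rule — branch into ~r, ~~p  //  ~~r, ~p.
  branch 1 (add ~r, ~~p):
    ~~(~r <-> ~p): β-rule — branch into ~r, ~p  //  ~~r, ~~p.
      branch 1.1 (add ~r, ~p):
        × closes — contains both p and ~p.
      branch 1.2 (add ~~r, ~~p):
        × closes — contains both r and ~r.
  branch 2 (add ~~r, ~p):
    ~~(~r <-> ~p): β-rule — branch into ~r, ~p  //  ~~r, ~~p.
      branch 2.1 (add ~r, ~p):
        × closes — contains both r and ~r.
      branch 2.2 (add ~~r, ~~p):
        × closes — contains both p and ~p.
All 4 branches close.
Every branch closed; the formula is unsatisfiable.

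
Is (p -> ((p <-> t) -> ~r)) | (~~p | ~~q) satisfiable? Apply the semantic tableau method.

Satisfiable

Initial set: {T ((p -> ((p <-> t) -> ~r)) | (~~p | ~~q))}.
T ((p -> ((p <-> t) -> ~r)) | (~~p | ~~q)): β-rule — branch into T (p -> ((p <-> t) -> ~r))  //  T (~~p | ~~q).
  branch 1 (add T (p -> ((p <-> t) -> ~r))):
    T (p -> ((p <-> t) -> ~r)): β-rule — branch into F p  //  T ((p <-> t) -> ~r).
      branch 1.1 (add F p):
        ○ open, literals {p=F}.
      branch 1.2 (add T ((p <-> t) -> ~r)):
        T ((p <-> t) -> ~r): β-rule — branch into F (p <-> t)  //  T ~r.
          branch 1.2.1 (add F (p <-> t)):
            F (p <-> t): β-rule — branch into T p, F t  //  F p, T t.
              branch 1.2.1.1 (add T p, F t):
                ○ open, literals {p=T, t=F}.
              branch 1.2.1.2 (add F p, T t):
                ○ open, literals {p=F, t=T}.
          branch 1.2.2 (add T ~r):
            ○ open, literals {r=F}.
  branch 2 (add T (~~p | ~~q)):
    T (~~p | ~~q): β-rule — branch into T ~~p  //  T ~~q.
      branch 2.1 (add T ~~p):
        T ~~p: drop double negation, giving T p.
        ○ open, literals {p=T}.
      branch 2.2 (add T ~~q):
        T ~~q: drop double negation, giving T q.
        ○ open, literals {q=T}.
0 branches closed, 6 open.
An open branch gives a satisfying assignment: p=F.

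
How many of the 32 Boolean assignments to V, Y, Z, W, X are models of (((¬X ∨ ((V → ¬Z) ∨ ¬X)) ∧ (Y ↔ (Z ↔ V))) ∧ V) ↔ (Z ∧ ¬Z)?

Initial set: {T ((((¬X ∨ ((V → ¬Z) ∨ ¬X)) ∧ (Y ↔ (Z ↔ V))) ∧ V) ↔ (Z ∧ ¬Z))}.
T ((((¬X ∨ ((V → ¬Z) ∨ ¬X)) ∧ (Y ↔ (Z ↔ V))) ∧ V) ↔ (Z ∧ ¬Z)): β-rule — branch into T (((¬X ∨ ((V → ¬Z) ∨ ¬X)) ∧ (Y ↔ (Z ↔ V))) ∧ V), T (Z ∧ ¬Z)  //  F (((¬X ∨ ((V → ¬Z) ∨ ¬X)) ∧ (Y ↔ (Z ↔ V))) ∧ V), F (Z ∧ ¬Z).
  branch 1 (add T (((¬X ∨ ((V → ¬Z) ∨ ¬X)) ∧ (Y ↔ (Z ↔ V))) ∧ V), T (Z ∧ ¬Z)):
    T (((¬X ∨ ((V → ¬Z) ∨ ¬X)) ∧ (Y ↔ (Z ↔ V))) ∧ V): α-rule — add T ((¬X ∨ ((V → ¬Z) ∨ ¬X)) ∧ (Y ↔ (Z ↔ V))), T V.
    T (Z ∧ ¬Z): α-rule — add T Z, T ¬Z.
    × closes — contains both Z and ¬Z.
  branch 2 (add F (((¬X ∨ ((V → ¬Z) ∨ ¬X)) ∧ (Y ↔ (Z ↔ V))) ∧ V), F (Z ∧ ¬Z)):
    F (((¬X ∨ ((V → ¬Z) ∨ ¬X)) ∧ (Y ↔ (Z ↔ V))) ∧ V): β-rule — branch into F ((¬X ∨ ((V → ¬Z) ∨ ¬X)) ∧ (Y ↔ (Z ↔ V)))  //  F V.
      branch 2.1 (add F ((¬X ∨ ((V → ¬Z) ∨ ¬X)) ∧ (Y ↔ (Z ↔ V)))):
        F (Z ∧ ¬Z): β-rule — branch into F Z  //  F ¬Z.
          branch 2.1.1 (add F Z):
            F ((¬X ∨ ((V → ¬Z) ∨ ¬X)) ∧ (Y ↔ (Z ↔ V))): β-rule — branch into F (¬X ∨ ((V → ¬Z) ∨ ¬X))  //  F (Y ↔ (Z ↔ V)).
              branch 2.1.1.1 (add F (¬X ∨ ((V → ¬Z) ∨ ¬X))):
                F (¬X ∨ ((V → ¬Z) ∨ ¬X)): α-rule — add F ¬X, F ((V → ¬Z) ∨ ¬X).
                F ((V → ¬Z) ∨ ¬X): α-rule — add F (V → ¬Z), F ¬X.
                F (V → ¬Z): α-rule — add T V, F ¬Z.
                × closes — contains both Z and ¬Z.
              branch 2.1.1.2 (add F (Y ↔ (Z ↔ V))):
                F (Y ↔ (Z ↔ V)): β-rule — branch into T Y, F (Z ↔ V)  //  F Y, T (Z ↔ V).
                  branch 2.1.1.2.1 (add T Y, F (Z ↔ V)):
                    F (Z ↔ V): β-rule — branch into T Z, F V  //  F Z, T V.
                      branch 2.1.1.2.1.1 (add T Z, F V):
                        × closes — contains both Z and ¬Z.
                      branch 2.1.1.2.1.2 (add F Z, T V):
                        ○ open, literals {V=T, Y=T, Z=F}.
                  branch 2.1.1.2.2 (add F Y, T (Z ↔ V)):
                    T (Z ↔ V): β-rule — branch into T Z, T V  //  F Z, F V.
                      branch 2.1.1.2.2.1 (add T Z, T V):
                        × closes — contains both Z and ¬Z.
                      branch 2.1.1.2.2.2 (add F Z, F V):
                        ○ open, literals {V=F, Y=F, Z=F}.
          branch 2.1.2 (add F ¬Z):
            F ((¬X ∨ ((V → ¬Z) ∨ ¬X)) ∧ (Y ↔ (Z ↔ V))): β-rule — branch into F (¬X ∨ ((V → ¬Z) ∨ ¬X))  //  F (Y ↔ (Z ↔ V)).
              branch 2.1.2.1 (add F (¬X ∨ ((V → ¬Z) ∨ ¬X))):
                F (¬X ∨ ((V → ¬Z) ∨ ¬X)): α-rule — add F ¬X, F ((V → ¬Z) ∨ ¬X).
                F ((V → ¬Z) ∨ ¬X): α-rule — add F (V → ¬Z), F ¬X.
                F (V → ¬Z): α-rule — add T V, F ¬Z.
                ○ open, literals {V=T, X=T, Z=T}.
              branch 2.1.2.2 (add F (Y ↔ (Z ↔ V))):
                F (Y ↔ (Z ↔ V)): β-rule — branch into T Y, F (Z ↔ V)  //  F Y, T (Z ↔ V).
                  branch 2.1.2.2.1 (add T Y, F (Z ↔ V)):
                    F (Z ↔ V): β-rule — branch into T Z, F V  //  F Z, T V.
                      branch 2.1.2.2.1.1 (add T Z, F V):
                        ○ open, literals {V=F, Y=T, Z=T}.
                      branch 2.1.2.2.1.2 (add F Z, T V):
                        × closes — contains both Z and ¬Z.
                  branch 2.1.2.2.2 (add F Y, T (Z ↔ V)):
                    T (Z ↔ V): β-rule — branch into T Z, T V  //  F Z, F V.
                      branch 2.1.2.2.2.1 (add T Z, T V):
                        ○ open, literals {V=T, Y=F, Z=T}.
                      branch 2.1.2.2.2.2 (add F Z, F V):
                        × closes — contains both Z and ¬Z.
      branch 2.2 (add F V):
        F (Z ∧ ¬Z): β-rule — branch into F Z  //  F ¬Z.
          branch 2.2.1 (add F Z):
            ○ open, literals {V=F, Z=F}.
          branch 2.2.2 (add F ¬Z):
            ○ open, literals {V=F, Z=T}.
6 branches closed, 7 open.
Each open branch fixes some atoms; the unmentioned ones are free. Counting distinct full assignments: branch {V=T, Y=T, Z=F} (W, X) contributes 4 new; branch {V=F, Y=F, Z=F} (W, X) contributes 4 new; branch {V=T, X=T, Z=T} (Y, W) contributes 4 new; branch {V=F, Y=T, Z=T} (W, X) contributes 4 new; branch {V=T, Y=F, Z=T} (W, X) contributes 2 new; branch {V=F, Z=F} (Y, W, X) contributes 4 new; branch {V=F, Z=T} (Y, W, X) contributes 4 new. Total: 26.

26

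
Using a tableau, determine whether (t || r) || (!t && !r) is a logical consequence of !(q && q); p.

Initial set: {!(q && q); p; !((t || r) || (!t && !r))}.
!((t || r) || (!t && !r)): α-rule — add !(t || r), !(!t && !r).
!(t || r): α-rule — add !t, !r.
!(q && q): β-rule — branch into !q  //  !q.
  branch 1 (add !q):
    !(!t && !r): β-rule — branch into !!t  //  !!r.
      branch 1.1 (add !!t):
        × closes — contains both t and !t.
      branch 1.2 (add !!r):
        × closes — contains both r and !r.
  branch 2 (add !q):
    !(!t && !r): β-rule — branch into !!t  //  !!r.
      branch 2.1 (add !!t):
        × closes — contains both t and !t.
      branch 2.2 (add !!r):
        × closes — contains both r and !r.
All 4 branches close.
Every branch closed, so the premises entail the conclusion.

Yes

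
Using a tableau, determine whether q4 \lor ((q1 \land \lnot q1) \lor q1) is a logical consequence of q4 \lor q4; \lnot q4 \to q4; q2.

Yes

Initial set: {(q4 \lor q4); (\lnot q4 \to q4); q2; \lnot (q4 \lor ((q1 \land \lnot q1) \lor q1))}.
\lnot (q4 \lor ((q1 \land \lnot q1) \lor q1)): α-rule — add \lnot q4, \lnot ((q1 \land \lnot q1) \lor q1).
\lnot ((q1 \land \lnot q1) \lor q1): α-rule — add \lnot (q1 \land \lnot q1), \lnot q1.
(q4 \lor q4): β-rule — branch into q4  //  q4.
  branch 1 (add q4):
    × closes — contains both q4 and \lnot q4.
  branch 2 (add q4):
    × closes — contains both q4 and \lnot q4.
All 2 branches close.
Every branch closed, so the premises entail the conclusion.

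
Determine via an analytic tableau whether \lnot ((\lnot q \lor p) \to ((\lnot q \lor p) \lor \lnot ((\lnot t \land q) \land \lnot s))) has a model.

Unsatisfiable

Initial set: {T \lnot ((\lnot q \lor p) \to ((\lnot q \lor p) \lor \lnot ((\lnot t \land q) \land \lnot s)))}.
T \lnot ((\lnot q \lor p) \to ((\lnot q \lor p) \lor \lnot ((\lnot t \land q) \land \lnot s))): α-rule — add T (\lnot q \lor p), F ((\lnot q \lor p) \lor \lnot ((\lnot t \land q) \land \lnot s)).
F ((\lnot q \lor p) \lor \lnot ((\lnot t \land q) \land \lnot s)): α-rule — add F (\lnot q \lor p), F \lnot ((\lnot t \land q) \land \lnot s).
F (\lnot q \lor p): α-rule — add F \lnot q, F p.
F \lnot ((\lnot t \land q) \land \lnot s): α-rule — add T (\lnot t \land q), T \lnot s.
T (\lnot t \land q): α-rule — add T \lnot t, T q.
T (\lnot q \lor p): β-rule — branch into T \lnot q  //  T p.
  branch 1 (add T \lnot q):
    × closes — contains both q and \lnot q.
  branch 2 (add T p):
    × closes — contains both p and \lnot p.
All 2 branches close.
Every branch closed; the formula is unsatisfiable.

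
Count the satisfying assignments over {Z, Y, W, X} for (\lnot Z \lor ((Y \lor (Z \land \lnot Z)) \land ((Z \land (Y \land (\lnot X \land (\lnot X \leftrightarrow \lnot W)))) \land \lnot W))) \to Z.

Initial set: {((\lnot Z \lor ((Y \lor (Z \land \lnot Z)) \land ((Z \land (Y \land (\lnot X \land (\lnot X \leftrightarrow \lnot W)))) \land \lnot W))) \to Z)}.
((\lnot Z \lor ((Y \lor (Z \land \lnot Z)) \land ((Z \land (Y \land (\lnot X \land (\lnot X \leftrightarrow \lnot W)))) \land \lnot W))) \to Z): β-rule — branch into \lnot (\lnot Z \lor ((Y \lor (Z \land \lnot Z)) \land ((Z \land (Y \land (\lnot X \land (\lnot X \leftrightarrow \lnot W)))) \land \lnot W)))  //  Z.
  branch 1 (add \lnot (\lnot Z \lor ((Y \lor (Z \land \lnot Z)) \land ((Z \land (Y \land (\lnot X \land (\lnot X \leftrightarrow \lnot W)))) \land \lnot W)))):
    \lnot (\lnot Z \lor ((Y \lor (Z \land \lnot Z)) \land ((Z \land (Y \land (\lnot X \land (\lnot X \leftrightarrow \lnot W)))) \land \lnot W))): α-rule — add \lnot \lnot Z, \lnot ((Y \lor (Z \land \lnot Z)) \land ((Z \land (Y \land (\lnot X \land (\lnot X \leftrightarrow \lnot W)))) \land \lnot W)).
    \lnot ((Y \lor (Z \land \lnot Z)) \land ((Z \land (Y \land (\lnot X \land (\lnot X \leftrightarrow \lnot W)))) \land \lnot W)): β-rule — branch into \lnot (Y \lor (Z \land \lnot Z))  //  \lnot ((Z \land (Y \land (\lnot X \land (\lnot X \leftrightarrow \lnot W)))) \land \lnot W).
      branch 1.1 (add \lnot (Y \lor (Z \land \lnot Z))):
        \lnot (Y \lor (Z \land \lnot Z)): α-rule — add \lnot Y, \lnot (Z \land \lnot Z).
        \lnot (Z \land \lnot Z): β-rule — branch into \lnot Z  //  \lnot \lnot Z.
          branch 1.1.1 (add \lnot Z):
            × closes — contains both Z and \lnot Z.
          branch 1.1.2 (add \lnot \lnot Z):
            ○ open, literals {Y=false, Z=true}.
      branch 1.2 (add \lnot ((Z \land (Y \land (\lnot X \land (\lnot X \leftrightarrow \lnot W)))) \land \lnot W)):
        \lnot ((Z \land (Y \land (\lnot X \land (\lnot X \leftrightarrow \lnot W)))) \land \lnot W): β-rule — branch into \lnot (Z \land (Y \land (\lnot X \land (\lnot X \leftrightarrow \lnot W))))  //  \lnot \lnot W.
          branch 1.2.1 (add \lnot (Z \land (Y \land (\lnot X \land (\lnot X \leftrightarrow \lnot W))))):
            \lnot (Z \land (Y \land (\lnot X \land (\lnot X \leftrightarrow \lnot W)))): β-rule — branch into \lnot Z  //  \lnot (Y \land (\lnot X \land (\lnot X \leftrightarrow \lnot W))).
              branch 1.2.1.1 (add \lnot Z):
                × closes — contains both Z and \lnot Z.
              branch 1.2.1.2 (add \lnot (Y \land (\lnot X \land (\lnot X \leftrightarrow \lnot W)))):
                \lnot (Y \land (\lnot X \land (\lnot X \leftrightarrow \lnot W))): β-rule — branch into \lnot Y  //  \lnot (\lnot X \land (\lnot X \leftrightarrow \lnot W)).
                  branch 1.2.1.2.1 (add \lnot Y):
                    ○ open, literals {Y=false, Z=true}.
                  branch 1.2.1.2.2 (add \lnot (\lnot X \land (\lnot X \leftrightarrow \lnot W))):
                    \lnot (\lnot X \land (\lnot X \leftrightarrow \lnot W)): β-rule — branch into \lnot \lnot X  //  \lnot (\lnot X \leftrightarrow \lnot W).
                      branch 1.2.1.2.2.1 (add \lnot \lnot X):
                        ○ open, literals {X=true, Z=true}.
                      branch 1.2.1.2.2.2 (add \lnot (\lnot X \leftrightarrow \lnot W)):
                        \lnot (\lnot X \leftrightarrow \lnot W): β-rule — branch into \lnot X, \lnot \lnot W  //  \lnot \lnot X, \lnot W.
                          branch 1.2.1.2.2.2.1 (add \lnot X, \lnot \lnot W):
                            ○ open, literals {W=true, X=false, Z=true}.
                          branch 1.2.1.2.2.2.2 (add \lnot \lnot X, \lnot W):
                            ○ open, literals {W=false, X=true, Z=true}.
          branch 1.2.2 (add \lnot \lnot W):
            ○ open, literals {W=true, Z=true}.
  branch 2 (add Z):
    ○ open, literals {Z=true}.
2 branches closed, 7 open.
Each open branch fixes some atoms; the unmentioned ones are free. Counting distinct full assignments: branch {Y=false, Z=true} (W, X) contributes 4 new; branch {Y=false, Z=true} (W, X) contributes 0 new; branch {X=true, Z=true} (Y, W) contributes 2 new; branch {W=true, X=false, Z=true} (Y) contributes 1 new; branch {W=false, X=true, Z=true} (Y) contributes 0 new; branch {W=true, Z=true} (Y, X) contributes 0 new; branch {Z=true} (Y, W, X) contributes 1 new. Total: 8.

8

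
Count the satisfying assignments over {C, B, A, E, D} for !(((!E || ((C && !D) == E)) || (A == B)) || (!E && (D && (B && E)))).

6

Initial set: {!(((!E || ((C && !D) == E)) || (A == B)) || (!E && (D && (B && E))))}.
!(((!E || ((C && !D) == E)) || (A == B)) || (!E && (D && (B && E)))): α-rule — add !((!E || ((C && !D) == E)) || (A == B)), !(!E && (D && (B && E))).
!((!E || ((C && !D) == E)) || (A == B)): α-rule — add !(!E || ((C && !D) == E)), !(A == B).
!(!E || ((C && !D) == E)): α-rule — add !!E, !((C && !D) == E).
!(!E && (D && (B && E))): β-rule — branch into !!E  //  !(D && (B && E)).
  branch 1 (add !!E):
    !(A == B): β-rule — branch into A, !B  //  !A, B.
      branch 1.1 (add A, !B):
        !((C && !D) == E): β-rule — branch into (C && !D), !E  //  !(C && !D), E.
          branch 1.1.1 (add (C && !D), !E):
            × closes — contains both E and !E.
          branch 1.1.2 (add !(C && !D), E):
            !(C && !D): β-rule — branch into !C  //  !!D.
              branch 1.1.2.1 (add !C):
                ○ open, literals {A=1, B=0, C=0, E=1}.
              branch 1.1.2.2 (add !!D):
                ○ open, literals {A=1, B=0, D=1, E=1}.
      branch 1.2 (add !A, B):
        !((C && !D) == E): β-rule — branch into (C && !D), !E  //  !(C && !D), E.
          branch 1.2.1 (add (C && !D), !E):
            × closes — contains both E and !E.
          branch 1.2.2 (add !(C && !D), E):
            !(C && !D): β-rule — branch into !C  //  !!D.
              branch 1.2.2.1 (add !C):
                ○ open, literals {A=0, B=1, C=0, E=1}.
              branch 1.2.2.2 (add !!D):
                ○ open, literals {A=0, B=1, D=1, E=1}.
  branch 2 (add !(D && (B && E))):
    !(A == B): β-rule — branch into A, !B  //  !A, B.
      branch 2.1 (add A, !B):
        !((C && !D) == E): β-rule — branch into (C && !D), !E  //  !(C && !D), E.
          branch 2.1.1 (add (C && !D), !E):
            × closes — contains both E and !E.
          branch 2.1.2 (add !(C && !D), E):
            !(D && (B && E)): β-rule — branch into !D  //  !(B && E).
              branch 2.1.2.1 (add !D):
                !(C && !D): β-rule — branch into !C  //  !!D.
                  branch 2.1.2.1.1 (add !C):
                    ○ open, literals {A=1, B=0, C=0, D=0, E=1}.
                  branch 2.1.2.1.2 (add !!D):
                    × closes — contains both D and !D.
              branch 2.1.2.2 (add !(B && E)):
                !(C && !D): β-rule — branch into !C  //  !!D.
                  branch 2.1.2.2.1 (add !C):
                    !(B && E): β-rule — branch into !B  //  !E.
                      branch 2.1.2.2.1.1 (add !B):
                        ○ open, literals {A=1, B=0, C=0, E=1}.
                      branch 2.1.2.2.1.2 (add !E):
                        × closes — contains both E and !E.
                  branch 2.1.2.2.2 (add !!D):
                    !(B && E): β-rule — branch into !B  //  !E.
                      branch 2.1.2.2.2.1 (add !B):
                        ○ open, literals {A=1, B=0, D=1, E=1}.
                      branch 2.1.2.2.2.2 (add !E):
                        × closes — contains both E and !E.
      branch 2.2 (add !A, B):
        !((C && !D) == E): β-rule — branch into (C && !D), !E  //  !(C && !D), E.
          branch 2.2.1 (add (C && !D), !E):
            × closes — contains both E and !E.
          branch 2.2.2 (add !(C && !D), E):
            !(D && (B && E)): β-rule — branch into !D  //  !(B && E).
              branch 2.2.2.1 (add !D):
                !(C && !D): β-rule — branch into !C  //  !!D.
                  branch 2.2.2.1.1 (add !C):
                    ○ open, literals {A=0, B=1, C=0, D=0, E=1}.
                  branch 2.2.2.1.2 (add !!D):
                    × closes — contains both D and !D.
              branch 2.2.2.2 (add !(B && E)):
                !(C && !D): β-rule — branch into !C  //  !!D.
                  branch 2.2.2.2.1 (add !C):
                    !(B && E): β-rule — branch into !B  //  !E.
                      branch 2.2.2.2.1.1 (add !B):
                        × closes — contains both B and !B.
                      branch 2.2.2.2.1.2 (add !E):
                        × closes — contains both E and !E.
                  branch 2.2.2.2.2 (add !!D):
                    !(B && E): β-rule — branch into !B  //  !E.
                      branch 2.2.2.2.2.1 (add !B):
                        × closes — contains both B and !B.
                      branch 2.2.2.2.2.2 (add !E):
                        × closes — contains both E and !E.
12 branches closed, 8 open.
Each open branch fixes some atoms; the unmentioned ones are free. Counting distinct full assignments: branch {A=1, B=0, C=0, E=1} (D) contributes 2 new; branch {A=1, B=0, D=1, E=1} (C) contributes 1 new; branch {A=0, B=1, C=0, E=1} (D) contributes 2 new; branch {A=0, B=1, D=1, E=1} (C) contributes 1 new; branch {A=1, B=0, C=0, D=0, E=1} (none free) contributes 0 new; branch {A=1, B=0, C=0, E=1} (D) contributes 0 new; branch {A=1, B=0, D=1, E=1} (C) contributes 0 new; branch {A=0, B=1, C=0, D=0, E=1} (none free) contributes 0 new. Total: 6.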